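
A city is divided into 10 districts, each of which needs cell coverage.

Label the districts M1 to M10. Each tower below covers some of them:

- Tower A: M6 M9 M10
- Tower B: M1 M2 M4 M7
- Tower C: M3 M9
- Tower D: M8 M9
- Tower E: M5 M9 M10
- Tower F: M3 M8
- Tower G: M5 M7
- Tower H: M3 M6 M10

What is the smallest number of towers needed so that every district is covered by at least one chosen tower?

Take {B, E, F, H}. Their union is {M1, M2, M3, M4, M5, M6, M7, M8, M9, M10}, which is all 10 districts.
No 3 of the 8 towers cover everything (all 56 combinations miss at least one district), so 4 is optimal.

4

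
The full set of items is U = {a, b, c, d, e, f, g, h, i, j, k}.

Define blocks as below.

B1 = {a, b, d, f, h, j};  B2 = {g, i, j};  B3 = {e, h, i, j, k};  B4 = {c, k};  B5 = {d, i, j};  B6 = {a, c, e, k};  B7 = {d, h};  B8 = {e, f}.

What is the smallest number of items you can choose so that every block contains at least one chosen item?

Take T = {f, h, i, k}. Each listed block contains at least one of these, so T is a hitting set of size 4.
The blocks B2, B4, B7, B8 are pairwise disjoint, so any hitting set needs a separate item for each — at least 4. Hence 4 is optimal.

4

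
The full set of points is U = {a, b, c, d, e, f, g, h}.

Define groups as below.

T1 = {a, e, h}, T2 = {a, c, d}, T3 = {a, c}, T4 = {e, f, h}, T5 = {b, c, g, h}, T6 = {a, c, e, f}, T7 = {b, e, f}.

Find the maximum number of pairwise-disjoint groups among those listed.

2

T2, T7 are pairwise disjoint (T2={a,c,d}; T7={b,e,f}).
Every remaining group overlaps one of these, and no 3 of the listed groups are pairwise disjoint, so 2 is the maximum.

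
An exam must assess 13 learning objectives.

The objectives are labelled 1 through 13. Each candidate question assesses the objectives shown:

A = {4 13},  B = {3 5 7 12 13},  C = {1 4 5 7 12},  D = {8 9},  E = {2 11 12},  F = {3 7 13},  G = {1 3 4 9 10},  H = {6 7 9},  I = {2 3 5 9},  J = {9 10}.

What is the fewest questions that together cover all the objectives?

5

Take {B, D, E, G, H}. Their union is {1, 2, 3, 4, 5, 6, 7, 8, 9, 10, 11, 12, 13}, which is all 13 objectives.
No 4 of the 10 questions cover everything (all 210 combinations miss at least one objective), so 5 is optimal.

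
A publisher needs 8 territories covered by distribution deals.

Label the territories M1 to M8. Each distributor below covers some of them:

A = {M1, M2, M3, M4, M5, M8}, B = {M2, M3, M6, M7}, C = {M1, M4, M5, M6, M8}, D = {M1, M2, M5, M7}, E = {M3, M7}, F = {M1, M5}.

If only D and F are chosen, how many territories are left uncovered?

Union of D, F = {M1, M2, M5, M7}.
Not covered: M3, M4, M6, M8 — 4 territories.

4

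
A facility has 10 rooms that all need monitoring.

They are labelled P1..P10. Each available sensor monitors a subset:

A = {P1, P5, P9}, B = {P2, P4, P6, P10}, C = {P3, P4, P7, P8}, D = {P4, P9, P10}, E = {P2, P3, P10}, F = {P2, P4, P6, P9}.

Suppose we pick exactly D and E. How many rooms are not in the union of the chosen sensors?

5

Union of D, E = {P2, P3, P4, P9, P10}.
Not covered: P1, P5, P6, P7, P8 — 5 rooms.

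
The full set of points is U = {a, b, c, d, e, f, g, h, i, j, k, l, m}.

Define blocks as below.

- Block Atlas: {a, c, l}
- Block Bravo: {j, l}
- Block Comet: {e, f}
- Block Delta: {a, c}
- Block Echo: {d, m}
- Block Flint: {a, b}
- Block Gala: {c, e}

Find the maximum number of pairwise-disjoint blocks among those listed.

4

Bravo, Comet, Delta, Echo are pairwise disjoint (Bravo={j,l}; Comet={e,f}; Delta={a,c}; Echo={d,m}).
Every remaining block overlaps one of these, and no 5 of the listed blocks are pairwise disjoint, so 4 is the maximum.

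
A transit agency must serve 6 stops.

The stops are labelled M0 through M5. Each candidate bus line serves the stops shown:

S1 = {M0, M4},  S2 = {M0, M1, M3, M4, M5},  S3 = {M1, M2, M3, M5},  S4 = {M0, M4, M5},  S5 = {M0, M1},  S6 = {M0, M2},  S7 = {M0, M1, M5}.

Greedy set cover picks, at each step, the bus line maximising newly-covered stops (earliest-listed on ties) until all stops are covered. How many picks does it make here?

2

Greedy: pick S2 (covers 5 new) → pick S3 (covers 1 new). Total picks: 2.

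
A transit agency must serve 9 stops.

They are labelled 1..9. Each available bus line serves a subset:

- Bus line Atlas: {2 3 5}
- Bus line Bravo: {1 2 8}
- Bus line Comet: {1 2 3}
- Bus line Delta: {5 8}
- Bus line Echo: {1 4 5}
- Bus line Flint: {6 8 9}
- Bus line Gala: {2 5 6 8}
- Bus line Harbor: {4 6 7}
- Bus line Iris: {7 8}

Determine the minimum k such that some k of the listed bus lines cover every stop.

4

Take {Atlas, Echo, Flint, Harbor}. Their union is {1, 2, 3, 4, 5, 6, 7, 8, 9}, which is all 9 stops.
No 3 of the 9 bus lines cover everything (all 84 combinations miss at least one stop), so 4 is optimal.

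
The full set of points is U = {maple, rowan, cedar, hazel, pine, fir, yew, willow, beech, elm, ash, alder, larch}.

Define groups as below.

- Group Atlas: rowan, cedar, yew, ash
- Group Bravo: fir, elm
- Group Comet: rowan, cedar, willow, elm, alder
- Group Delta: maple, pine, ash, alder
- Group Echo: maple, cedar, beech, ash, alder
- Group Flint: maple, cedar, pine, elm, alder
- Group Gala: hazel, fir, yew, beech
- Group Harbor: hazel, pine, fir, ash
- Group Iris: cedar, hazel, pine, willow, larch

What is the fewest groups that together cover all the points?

4

Atlas and Flint and Gala and Iris together: Atlas ∪ Flint ∪ Gala ∪ Iris = {maple, rowan, cedar, hazel, pine, fir, yew, willow, beech, elm, ash, alder, larch} — every point is covered.
No 3 of the 9 groups cover everything (all 84 combinations miss at least one point), so 4 is optimal.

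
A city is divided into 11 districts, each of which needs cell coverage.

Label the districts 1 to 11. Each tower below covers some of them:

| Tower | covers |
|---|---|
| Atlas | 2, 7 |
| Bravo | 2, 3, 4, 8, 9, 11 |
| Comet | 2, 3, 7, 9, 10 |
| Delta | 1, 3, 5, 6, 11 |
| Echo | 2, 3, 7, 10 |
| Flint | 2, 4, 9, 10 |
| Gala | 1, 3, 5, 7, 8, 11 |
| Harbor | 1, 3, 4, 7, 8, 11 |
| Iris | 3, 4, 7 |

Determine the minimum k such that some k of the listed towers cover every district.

Comet and Delta and Harbor together: Comet ∪ Delta ∪ Harbor = {1, 2, 3, 4, 5, 6, 7, 8, 9, 10, 11} — every district is covered.
Only Delta contains 6, so Delta is forced; the remaining 6 districts need at least 2 more towers (each remaining tower adds at most 4) — so at least 3 towers are needed, and 3 is optimal.

3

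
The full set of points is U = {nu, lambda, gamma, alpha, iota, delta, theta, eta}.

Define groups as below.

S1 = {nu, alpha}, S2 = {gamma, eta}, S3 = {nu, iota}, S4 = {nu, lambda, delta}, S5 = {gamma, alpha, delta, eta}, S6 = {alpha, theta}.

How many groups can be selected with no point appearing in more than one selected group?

3

S2, S3, S6 are pairwise disjoint (S2={gamma,eta}; S3={nu,iota}; S6={alpha,theta}).
Every remaining group overlaps one of these, and no 4 of the listed groups are pairwise disjoint, so 3 is the maximum.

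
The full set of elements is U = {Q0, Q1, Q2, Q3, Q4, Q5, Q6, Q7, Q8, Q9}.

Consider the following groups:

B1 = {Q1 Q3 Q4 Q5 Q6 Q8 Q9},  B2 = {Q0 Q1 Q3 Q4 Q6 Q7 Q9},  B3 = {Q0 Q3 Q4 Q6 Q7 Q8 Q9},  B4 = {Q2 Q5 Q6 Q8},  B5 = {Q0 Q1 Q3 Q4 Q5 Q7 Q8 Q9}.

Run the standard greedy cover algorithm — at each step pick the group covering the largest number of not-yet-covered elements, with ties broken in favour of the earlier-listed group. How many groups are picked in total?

2

Greedy: pick B5 (covers 8 new) → pick B4 (covers 2 new). Total picks: 2.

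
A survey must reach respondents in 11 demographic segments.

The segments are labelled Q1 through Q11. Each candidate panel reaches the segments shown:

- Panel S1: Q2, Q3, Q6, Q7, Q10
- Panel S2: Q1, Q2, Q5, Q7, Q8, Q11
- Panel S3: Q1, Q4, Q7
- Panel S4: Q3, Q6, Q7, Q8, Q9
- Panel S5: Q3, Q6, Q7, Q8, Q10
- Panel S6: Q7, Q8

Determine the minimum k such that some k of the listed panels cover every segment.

4

S2 and S3 and S4 and S5 together: S2 ∪ S3 ∪ S4 ∪ S5 = {Q1, Q2, Q3, Q4, Q5, Q6, Q7, Q8, Q9, Q10, Q11} — every segment is covered.
No 3 of the 6 panels cover everything (all 20 combinations miss at least one segment), so 4 is optimal.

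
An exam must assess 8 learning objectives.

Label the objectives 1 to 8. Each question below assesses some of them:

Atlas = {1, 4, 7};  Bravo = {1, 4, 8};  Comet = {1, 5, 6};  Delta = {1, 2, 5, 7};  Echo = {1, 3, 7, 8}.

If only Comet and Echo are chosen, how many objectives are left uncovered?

2

Union of Comet, Echo = {1, 3, 5, 6, 7, 8}.
Not covered: 2, 4 — 2 objectives.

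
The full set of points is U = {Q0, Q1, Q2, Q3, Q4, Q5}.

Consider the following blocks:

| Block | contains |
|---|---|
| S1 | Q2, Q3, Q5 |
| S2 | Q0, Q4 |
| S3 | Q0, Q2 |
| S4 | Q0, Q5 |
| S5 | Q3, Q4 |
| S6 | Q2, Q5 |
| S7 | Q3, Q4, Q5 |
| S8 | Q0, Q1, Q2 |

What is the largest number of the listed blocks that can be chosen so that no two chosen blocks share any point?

2

S4, S5 are pairwise disjoint (S4={Q0,Q5}; S5={Q3,Q4}).
Every remaining block overlaps one of these, and no 3 of the listed blocks are pairwise disjoint, so 2 is the maximum.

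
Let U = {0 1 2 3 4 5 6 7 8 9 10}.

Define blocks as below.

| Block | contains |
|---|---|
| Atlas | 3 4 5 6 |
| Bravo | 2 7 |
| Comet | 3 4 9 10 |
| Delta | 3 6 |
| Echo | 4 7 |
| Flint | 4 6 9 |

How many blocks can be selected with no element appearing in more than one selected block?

2

Delta, Echo are pairwise disjoint (Delta={3,6}; Echo={4,7}).
Every remaining block overlaps one of these, and no 3 of the listed blocks are pairwise disjoint, so 2 is the maximum.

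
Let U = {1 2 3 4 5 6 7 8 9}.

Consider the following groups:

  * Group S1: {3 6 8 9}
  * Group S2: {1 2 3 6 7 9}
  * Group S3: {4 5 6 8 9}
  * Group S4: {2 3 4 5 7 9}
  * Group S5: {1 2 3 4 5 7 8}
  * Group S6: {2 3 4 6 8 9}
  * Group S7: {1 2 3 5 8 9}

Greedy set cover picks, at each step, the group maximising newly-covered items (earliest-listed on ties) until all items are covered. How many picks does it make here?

2

Greedy: pick S5 (covers 7 new) → pick S1 (covers 2 new). Total picks: 2.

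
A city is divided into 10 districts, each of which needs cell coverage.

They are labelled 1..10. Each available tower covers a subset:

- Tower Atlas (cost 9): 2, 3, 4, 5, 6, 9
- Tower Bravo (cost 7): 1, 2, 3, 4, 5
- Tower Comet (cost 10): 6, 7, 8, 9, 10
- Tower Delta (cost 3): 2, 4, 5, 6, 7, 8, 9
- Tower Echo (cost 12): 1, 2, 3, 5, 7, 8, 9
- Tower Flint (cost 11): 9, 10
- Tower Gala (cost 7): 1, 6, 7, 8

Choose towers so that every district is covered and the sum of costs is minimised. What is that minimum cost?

Bravo, Comet together cover every district (Bravo ∪ Comet = {1, 2, 3, 4, 5, 6, 7, 8, 9, 10}); total cost 7 + 10 = 17.
The greedy pick Delta, Bravo, Comet costs 20; no covering selection beats 17.

17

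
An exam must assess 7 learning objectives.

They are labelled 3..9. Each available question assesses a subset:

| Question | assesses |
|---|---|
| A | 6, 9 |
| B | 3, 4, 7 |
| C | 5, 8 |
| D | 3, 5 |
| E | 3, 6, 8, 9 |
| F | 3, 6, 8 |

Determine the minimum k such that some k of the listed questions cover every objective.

B and D and E together: B ∪ D ∪ E = {3, 4, 5, 6, 7, 8, 9} — every objective is covered.
Only B contains 4, so B is forced; the remaining 4 objectives need at least 2 more questions (each remaining question adds at most 3) — so at least 3 questions are needed, and 3 is optimal.

3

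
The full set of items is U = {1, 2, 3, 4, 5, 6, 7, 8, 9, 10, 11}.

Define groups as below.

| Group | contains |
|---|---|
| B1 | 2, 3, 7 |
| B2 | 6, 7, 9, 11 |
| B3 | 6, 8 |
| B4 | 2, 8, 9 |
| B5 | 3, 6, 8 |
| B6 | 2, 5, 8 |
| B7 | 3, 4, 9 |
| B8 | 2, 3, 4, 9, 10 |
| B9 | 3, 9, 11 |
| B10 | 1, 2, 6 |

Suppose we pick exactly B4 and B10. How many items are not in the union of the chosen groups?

Union of B4, B10 = {1, 2, 6, 8, 9}.
Not covered: 3, 4, 5, 7, 10, 11 — 6 items.

6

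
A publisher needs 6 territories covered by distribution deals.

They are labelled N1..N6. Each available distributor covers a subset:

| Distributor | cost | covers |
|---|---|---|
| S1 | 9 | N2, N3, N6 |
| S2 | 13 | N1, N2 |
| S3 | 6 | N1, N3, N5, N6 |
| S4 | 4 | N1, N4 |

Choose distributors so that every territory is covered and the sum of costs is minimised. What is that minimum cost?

S1, S3, S4 together cover every territory (S1 ∪ S3 ∪ S4 = {N1, N2, N3, N4, N5, N6}); total cost 9 + 6 + 4 = 19.
No covering selection has total cost below 19.

19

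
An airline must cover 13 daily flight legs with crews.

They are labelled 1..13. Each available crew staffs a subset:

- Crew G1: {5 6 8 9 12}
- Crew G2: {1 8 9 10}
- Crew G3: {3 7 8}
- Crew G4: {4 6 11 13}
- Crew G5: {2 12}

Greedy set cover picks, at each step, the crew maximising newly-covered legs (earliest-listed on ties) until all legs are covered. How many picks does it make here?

Greedy: pick G1 (covers 5 new) → pick G4 (covers 3 new) → pick G2 (covers 2 new) → pick G3 (covers 2 new) → pick G5 (covers 1 new). Total picks: 5.

5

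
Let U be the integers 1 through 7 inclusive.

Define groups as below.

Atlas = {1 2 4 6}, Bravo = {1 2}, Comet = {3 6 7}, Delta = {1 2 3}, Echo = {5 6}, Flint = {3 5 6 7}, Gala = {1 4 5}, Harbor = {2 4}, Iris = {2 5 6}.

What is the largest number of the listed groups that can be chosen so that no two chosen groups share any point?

2

Flint, Harbor are pairwise disjoint (Flint={3,5,6,7}; Harbor={2,4}).
Every remaining group overlaps one of these, and no 3 of the listed groups are pairwise disjoint, so 2 is the maximum.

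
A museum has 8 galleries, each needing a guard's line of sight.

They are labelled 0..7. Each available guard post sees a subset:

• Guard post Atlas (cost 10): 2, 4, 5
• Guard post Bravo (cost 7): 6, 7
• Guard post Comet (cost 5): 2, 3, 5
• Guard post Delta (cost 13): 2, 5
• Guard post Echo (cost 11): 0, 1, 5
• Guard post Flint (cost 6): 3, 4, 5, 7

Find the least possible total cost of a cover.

29

Bravo, Comet, Echo, Flint together cover every gallery (Bravo ∪ Comet ∪ Echo ∪ Flint = {0, 1, 2, 3, 4, 5, 6, 7}); total cost 7 + 5 + 11 + 6 = 29.
No covering selection has total cost below 29.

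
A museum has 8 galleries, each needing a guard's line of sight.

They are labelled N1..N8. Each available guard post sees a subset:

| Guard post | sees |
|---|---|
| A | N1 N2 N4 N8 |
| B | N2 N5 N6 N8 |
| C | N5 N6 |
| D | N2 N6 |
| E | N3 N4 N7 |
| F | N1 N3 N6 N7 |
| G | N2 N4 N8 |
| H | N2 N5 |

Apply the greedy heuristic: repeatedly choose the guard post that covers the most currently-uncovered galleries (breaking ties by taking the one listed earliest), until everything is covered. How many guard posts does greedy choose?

Greedy: pick A (covers 4 new) → pick F (covers 3 new) → pick B (covers 1 new). Total picks: 3.

3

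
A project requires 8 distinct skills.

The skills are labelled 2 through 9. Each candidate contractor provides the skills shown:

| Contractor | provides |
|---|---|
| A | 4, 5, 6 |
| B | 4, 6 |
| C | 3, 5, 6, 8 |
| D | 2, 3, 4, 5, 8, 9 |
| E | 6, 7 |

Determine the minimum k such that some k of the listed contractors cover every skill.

2

Take {D, E}. Their union is {2, 3, 4, 5, 6, 7, 8, 9}, which is all 8 skills.
No single contractor has all 8 skills (the largest, D, has 6), so 2 is optimal.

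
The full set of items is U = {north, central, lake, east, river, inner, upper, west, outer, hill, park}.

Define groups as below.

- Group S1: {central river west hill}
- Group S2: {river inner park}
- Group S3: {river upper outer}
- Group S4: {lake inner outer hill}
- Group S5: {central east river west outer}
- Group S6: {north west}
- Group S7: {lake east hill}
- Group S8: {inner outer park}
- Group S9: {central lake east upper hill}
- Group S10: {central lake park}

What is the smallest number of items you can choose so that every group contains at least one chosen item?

4

The 4 items {lake, west, outer, park} hit every group.
No choice of 3 items meets every group, so 4 is the minimum.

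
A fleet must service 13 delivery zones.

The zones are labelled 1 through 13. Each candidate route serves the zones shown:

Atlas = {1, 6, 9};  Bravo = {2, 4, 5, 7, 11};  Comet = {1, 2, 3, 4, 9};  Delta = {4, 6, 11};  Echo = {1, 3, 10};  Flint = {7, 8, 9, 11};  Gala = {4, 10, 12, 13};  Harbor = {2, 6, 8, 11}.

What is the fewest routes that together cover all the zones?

4

Bravo and Comet and Gala and Harbor together: Bravo ∪ Comet ∪ Gala ∪ Harbor = {1, 2, 3, 4, 5, 6, 7, 8, 9, 10, 11, 12, 13} — every zone is covered.
Only Bravo contains 5, so Bravo is forced; the remaining 8 zones need at least 3 more routes (each remaining route adds at most 3) — so at least 4 routes are needed, and 4 is optimal.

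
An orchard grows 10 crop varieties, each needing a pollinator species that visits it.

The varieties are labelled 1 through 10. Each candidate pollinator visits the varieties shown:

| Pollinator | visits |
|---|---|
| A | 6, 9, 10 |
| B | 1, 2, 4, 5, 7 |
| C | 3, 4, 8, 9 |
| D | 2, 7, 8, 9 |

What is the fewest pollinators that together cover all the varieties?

3

A and B and C together: A ∪ B ∪ C = {1, 2, 3, 4, 5, 6, 7, 8, 9, 10} — every variety is covered.
Only B contains 1, so B is forced; the remaining 5 varieties need at least 2 more pollinators (each remaining pollinator adds at most 3) — so at least 3 pollinators are needed, and 3 is optimal.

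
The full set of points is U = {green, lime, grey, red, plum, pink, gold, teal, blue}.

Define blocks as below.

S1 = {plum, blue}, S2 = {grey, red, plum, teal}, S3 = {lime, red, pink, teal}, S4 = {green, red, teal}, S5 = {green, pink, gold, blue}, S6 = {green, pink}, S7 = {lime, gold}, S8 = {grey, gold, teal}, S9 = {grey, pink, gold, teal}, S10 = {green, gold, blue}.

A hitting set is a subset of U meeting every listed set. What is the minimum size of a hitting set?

4

H = {green, plum, pink, gold} meets every block (each contains at least one member of H), and |H| = 4.
No choice of 3 points meets every block, so 4 is the minimum.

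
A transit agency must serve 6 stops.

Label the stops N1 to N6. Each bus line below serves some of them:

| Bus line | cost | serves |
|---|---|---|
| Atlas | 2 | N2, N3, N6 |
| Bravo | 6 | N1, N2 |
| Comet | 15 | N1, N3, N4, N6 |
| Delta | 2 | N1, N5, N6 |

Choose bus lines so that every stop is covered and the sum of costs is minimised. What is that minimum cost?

19

Atlas, Comet, Delta together cover every stop (Atlas ∪ Comet ∪ Delta = {N1, N2, N3, N4, N5, N6}); total cost 2 + 15 + 2 = 19.
No covering selection has total cost below 19.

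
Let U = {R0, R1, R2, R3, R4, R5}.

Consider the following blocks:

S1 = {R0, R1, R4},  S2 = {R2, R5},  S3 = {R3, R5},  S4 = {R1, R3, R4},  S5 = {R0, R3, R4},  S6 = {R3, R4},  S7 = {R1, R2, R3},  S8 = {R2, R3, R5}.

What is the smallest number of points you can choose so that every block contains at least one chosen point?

3

H = {R0, R2, R3} meets every block (each contains at least one member of H), and |H| = 3.
No choice of 2 points meets every block, so 3 is the minimum.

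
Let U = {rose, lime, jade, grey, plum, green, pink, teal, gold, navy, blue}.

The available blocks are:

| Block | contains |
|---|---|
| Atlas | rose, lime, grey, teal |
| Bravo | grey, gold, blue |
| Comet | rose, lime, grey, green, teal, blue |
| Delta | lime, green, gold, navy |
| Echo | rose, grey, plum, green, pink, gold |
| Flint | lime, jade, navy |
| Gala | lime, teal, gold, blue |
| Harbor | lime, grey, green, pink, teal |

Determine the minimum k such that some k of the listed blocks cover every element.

Echo and Flint and Gala together: Echo ∪ Flint ∪ Gala = {rose, lime, jade, grey, plum, green, pink, teal, gold, navy, blue} — every element is covered.
Only Flint contains jade, so Flint is forced; the remaining 8 elements need at least 2 more blocks (each remaining block adds at most 6) — so at least 3 blocks are needed, and 3 is optimal.

3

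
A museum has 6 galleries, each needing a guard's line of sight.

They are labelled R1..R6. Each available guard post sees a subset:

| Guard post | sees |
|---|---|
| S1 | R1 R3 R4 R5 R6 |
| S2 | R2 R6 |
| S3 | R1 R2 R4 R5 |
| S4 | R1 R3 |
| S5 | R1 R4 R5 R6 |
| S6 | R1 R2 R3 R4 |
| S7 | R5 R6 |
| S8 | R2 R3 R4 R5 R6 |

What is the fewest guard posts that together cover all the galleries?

2

Take {S6, S7}. Their union is {R1, R2, R3, R4, R5, R6}, which is all 6 galleries.
No single guard post has all 6 galleries (the largest, S1, has 5), so 2 is optimal.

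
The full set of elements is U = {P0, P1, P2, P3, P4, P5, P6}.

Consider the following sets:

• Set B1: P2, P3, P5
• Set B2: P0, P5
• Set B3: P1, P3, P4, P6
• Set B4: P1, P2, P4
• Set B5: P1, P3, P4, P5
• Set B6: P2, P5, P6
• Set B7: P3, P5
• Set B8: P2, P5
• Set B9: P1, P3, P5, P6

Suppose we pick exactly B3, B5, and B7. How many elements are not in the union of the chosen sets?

Union of B3, B5, B7 = {P1, P3, P4, P5, P6}.
Not covered: P0, P2 — 2 elements.

2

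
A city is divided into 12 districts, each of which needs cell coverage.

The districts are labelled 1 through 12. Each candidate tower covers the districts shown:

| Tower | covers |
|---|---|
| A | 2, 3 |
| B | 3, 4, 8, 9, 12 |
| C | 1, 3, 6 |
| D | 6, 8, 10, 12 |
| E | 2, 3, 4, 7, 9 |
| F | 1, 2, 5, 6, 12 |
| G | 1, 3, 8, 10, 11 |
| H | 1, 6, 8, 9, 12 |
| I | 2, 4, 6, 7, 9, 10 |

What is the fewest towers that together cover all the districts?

3

F and G and I together: F ∪ G ∪ I = {1, 2, 3, 4, 5, 6, 7, 8, 9, 10, 11, 12} — every district is covered.
Only F contains 5, so F is forced; the remaining 7 districts need at least 2 more towers (each remaining tower adds at most 4) — so at least 3 towers are needed, and 3 is optimal.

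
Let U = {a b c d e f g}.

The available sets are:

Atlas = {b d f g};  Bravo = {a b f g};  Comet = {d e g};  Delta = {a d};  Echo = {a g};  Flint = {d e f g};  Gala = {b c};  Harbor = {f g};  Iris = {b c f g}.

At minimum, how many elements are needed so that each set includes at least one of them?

3

H = {c, d, g} meets every set (each contains at least one member of H), and |H| = 3.
The sets Delta, Gala, Harbor are pairwise disjoint, so any hitting set needs a separate element for each — at least 3. Hence 3 is optimal.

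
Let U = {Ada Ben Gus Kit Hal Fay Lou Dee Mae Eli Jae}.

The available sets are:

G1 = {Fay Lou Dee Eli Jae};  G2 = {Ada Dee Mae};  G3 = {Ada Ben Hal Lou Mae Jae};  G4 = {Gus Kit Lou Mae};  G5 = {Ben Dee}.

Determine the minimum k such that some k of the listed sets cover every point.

3

G1 and G3 and G4 together: G1 ∪ G3 ∪ G4 = {Ada, Ben, Gus, Kit, Hal, Fay, Lou, Dee, Mae, Eli, Jae} — every point is covered.
Only G4 contains Gus, so G4 is forced; the remaining 7 points need at least 2 more sets (each remaining set adds at most 4) — so at least 3 sets are needed, and 3 is optimal.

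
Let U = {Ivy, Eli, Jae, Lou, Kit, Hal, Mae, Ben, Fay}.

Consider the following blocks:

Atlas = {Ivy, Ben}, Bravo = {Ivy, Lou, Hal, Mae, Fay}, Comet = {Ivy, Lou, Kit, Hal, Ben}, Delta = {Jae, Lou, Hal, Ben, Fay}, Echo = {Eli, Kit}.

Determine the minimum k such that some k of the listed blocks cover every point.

Bravo, Delta, and Echo cover everything between them: the union {Ivy, Eli, Jae, Lou, Kit, Hal, Mae, Ben, Fay} is all of U.
Only Echo contains Eli, so Echo is forced; the remaining 7 points need at least 2 more blocks (each remaining block adds at most 5) — so at least 3 blocks are needed, and 3 is optimal.

3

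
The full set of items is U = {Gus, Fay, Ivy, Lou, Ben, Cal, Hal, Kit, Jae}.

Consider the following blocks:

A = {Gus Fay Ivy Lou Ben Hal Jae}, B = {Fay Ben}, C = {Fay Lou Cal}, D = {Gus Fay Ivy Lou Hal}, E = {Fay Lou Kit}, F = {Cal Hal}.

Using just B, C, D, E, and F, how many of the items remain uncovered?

Union of B, C, D, E, F = {Gus, Fay, Ivy, Lou, Ben, Cal, Hal, Kit}.
Not covered: Jae — 1 item.

1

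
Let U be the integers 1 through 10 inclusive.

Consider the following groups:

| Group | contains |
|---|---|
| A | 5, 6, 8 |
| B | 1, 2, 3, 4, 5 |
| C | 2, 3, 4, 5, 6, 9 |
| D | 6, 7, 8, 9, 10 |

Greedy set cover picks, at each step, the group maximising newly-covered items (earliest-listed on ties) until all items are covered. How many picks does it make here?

Greedy: pick C (covers 6 new) → pick D (covers 3 new) → pick B (covers 1 new). Total picks: 3.
(The true minimum cover uses only 2 groups, so greedy is not optimal here.)

3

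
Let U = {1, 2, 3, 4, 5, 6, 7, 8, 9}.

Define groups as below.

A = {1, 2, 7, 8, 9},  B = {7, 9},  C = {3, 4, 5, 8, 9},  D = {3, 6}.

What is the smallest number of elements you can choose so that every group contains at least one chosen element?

2

Take H = {3, 9}. Each listed group contains at least one of these, so H is a hitting set of size 2.
The groups B, D are pairwise disjoint, so any hitting set needs a separate element for each — at least 2. Hence 2 is optimal.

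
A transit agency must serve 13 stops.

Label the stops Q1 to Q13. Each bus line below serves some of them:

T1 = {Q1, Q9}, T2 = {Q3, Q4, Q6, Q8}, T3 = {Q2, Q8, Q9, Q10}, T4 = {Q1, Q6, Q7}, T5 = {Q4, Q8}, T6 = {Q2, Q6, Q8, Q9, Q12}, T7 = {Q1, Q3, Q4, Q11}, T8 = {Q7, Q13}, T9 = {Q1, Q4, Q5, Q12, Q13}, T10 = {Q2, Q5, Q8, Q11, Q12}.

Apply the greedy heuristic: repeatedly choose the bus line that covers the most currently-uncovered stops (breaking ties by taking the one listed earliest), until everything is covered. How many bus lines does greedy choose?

Greedy: pick T6 (covers 5 new) → pick T7 (covers 4 new) → pick T8 (covers 2 new) → pick T3 (covers 1 new) → pick T9 (covers 1 new). Total picks: 5.
(The true minimum cover uses only 4 bus lines, so greedy is not optimal here.)

5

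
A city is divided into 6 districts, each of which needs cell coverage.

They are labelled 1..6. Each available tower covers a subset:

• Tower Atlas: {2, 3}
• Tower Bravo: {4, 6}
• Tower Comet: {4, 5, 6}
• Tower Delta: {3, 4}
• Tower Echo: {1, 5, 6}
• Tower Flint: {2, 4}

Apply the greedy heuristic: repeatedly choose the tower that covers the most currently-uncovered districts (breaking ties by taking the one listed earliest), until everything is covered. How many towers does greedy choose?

3

Greedy: pick Comet (covers 3 new) → pick Atlas (covers 2 new) → pick Echo (covers 1 new). Total picks: 3.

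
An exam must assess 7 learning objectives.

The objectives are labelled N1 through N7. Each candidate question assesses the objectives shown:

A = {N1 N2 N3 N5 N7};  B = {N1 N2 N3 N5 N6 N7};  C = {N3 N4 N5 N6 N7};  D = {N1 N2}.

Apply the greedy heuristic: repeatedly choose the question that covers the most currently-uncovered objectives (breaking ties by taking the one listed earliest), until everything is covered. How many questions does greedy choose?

2

Greedy: pick B (covers 6 new) → pick C (covers 1 new). Total picks: 2.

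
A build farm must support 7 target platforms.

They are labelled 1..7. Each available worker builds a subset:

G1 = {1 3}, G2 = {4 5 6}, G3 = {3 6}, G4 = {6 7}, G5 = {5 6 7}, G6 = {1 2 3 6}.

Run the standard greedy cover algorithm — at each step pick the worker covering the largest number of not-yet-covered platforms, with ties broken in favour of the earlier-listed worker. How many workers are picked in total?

3

Greedy: pick G6 (covers 4 new) → pick G2 (covers 2 new) → pick G4 (covers 1 new). Total picks: 3.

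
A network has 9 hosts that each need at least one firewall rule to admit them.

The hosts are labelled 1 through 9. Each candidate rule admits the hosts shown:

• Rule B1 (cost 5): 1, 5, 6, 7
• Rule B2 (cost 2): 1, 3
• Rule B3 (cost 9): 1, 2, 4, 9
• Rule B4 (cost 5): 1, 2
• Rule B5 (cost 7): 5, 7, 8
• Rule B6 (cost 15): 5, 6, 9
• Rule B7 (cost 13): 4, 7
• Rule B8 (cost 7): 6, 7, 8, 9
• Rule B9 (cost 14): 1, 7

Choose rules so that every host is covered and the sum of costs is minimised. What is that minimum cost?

23

B1, B2, B3, B8 together cover every host (B1 ∪ B2 ∪ B3 ∪ B8 = {1, 2, 3, 4, 5, 6, 7, 8, 9}); total cost 5 + 2 + 9 + 7 = 23.
No covering selection has total cost below 23.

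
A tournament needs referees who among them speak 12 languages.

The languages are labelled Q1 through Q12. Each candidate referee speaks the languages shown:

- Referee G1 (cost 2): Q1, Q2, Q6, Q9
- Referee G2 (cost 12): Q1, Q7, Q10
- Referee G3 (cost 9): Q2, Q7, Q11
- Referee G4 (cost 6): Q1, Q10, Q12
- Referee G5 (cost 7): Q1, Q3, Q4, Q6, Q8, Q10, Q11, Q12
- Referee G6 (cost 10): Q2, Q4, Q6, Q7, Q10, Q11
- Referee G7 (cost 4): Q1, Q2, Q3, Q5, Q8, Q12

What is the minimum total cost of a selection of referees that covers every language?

G1, G6, G7 together cover every language (G1 ∪ G6 ∪ G7 = {Q1, Q2, Q3, Q4, Q5, Q6, Q7, Q8, Q9, Q10, Q11, Q12}); total cost 2 + 10 + 4 = 16.
The greedy pick G1, G7, G5, G3 costs 22; no covering selection beats 16.

16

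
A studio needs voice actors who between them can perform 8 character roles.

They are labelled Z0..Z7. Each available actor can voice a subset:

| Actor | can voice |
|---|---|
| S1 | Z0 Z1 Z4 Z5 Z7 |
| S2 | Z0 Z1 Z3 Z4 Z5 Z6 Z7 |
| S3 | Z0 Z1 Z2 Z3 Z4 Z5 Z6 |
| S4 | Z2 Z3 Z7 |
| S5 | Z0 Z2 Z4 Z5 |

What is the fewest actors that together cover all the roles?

S2 and S4 together: S2 ∪ S4 = {Z0, Z1, Z2, Z3, Z4, Z5, Z6, Z7} — every role is covered.
No single actor has all 8 roles (the largest, S2, has 7), so 2 is optimal.

2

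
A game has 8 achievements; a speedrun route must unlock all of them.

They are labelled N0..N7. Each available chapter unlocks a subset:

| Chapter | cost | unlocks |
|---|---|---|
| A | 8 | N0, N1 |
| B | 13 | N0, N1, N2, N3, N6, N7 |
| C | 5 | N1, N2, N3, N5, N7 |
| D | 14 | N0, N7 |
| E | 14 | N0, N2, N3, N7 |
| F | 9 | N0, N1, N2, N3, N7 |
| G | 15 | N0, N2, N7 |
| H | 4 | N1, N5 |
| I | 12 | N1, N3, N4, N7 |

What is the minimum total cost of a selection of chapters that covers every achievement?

B, H, I together cover every achievement (B ∪ H ∪ I = {N0, N1, N2, N3, N4, N5, N6, N7}); total cost 13 + 4 + 12 = 29.
The greedy pick C, B, I costs 30; no covering selection beats 29.

29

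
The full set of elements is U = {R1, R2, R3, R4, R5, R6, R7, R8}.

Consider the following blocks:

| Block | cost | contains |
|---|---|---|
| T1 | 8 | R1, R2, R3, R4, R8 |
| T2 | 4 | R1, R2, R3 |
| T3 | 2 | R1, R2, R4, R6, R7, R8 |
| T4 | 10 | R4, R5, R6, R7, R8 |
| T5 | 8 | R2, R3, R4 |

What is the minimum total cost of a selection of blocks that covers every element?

T2, T4 together cover every element (T2 ∪ T4 = {R1, R2, R3, R4, R5, R6, R7, R8}); total cost 4 + 10 = 14.
The greedy pick T3, T2, T4 costs 16; no covering selection beats 14.

14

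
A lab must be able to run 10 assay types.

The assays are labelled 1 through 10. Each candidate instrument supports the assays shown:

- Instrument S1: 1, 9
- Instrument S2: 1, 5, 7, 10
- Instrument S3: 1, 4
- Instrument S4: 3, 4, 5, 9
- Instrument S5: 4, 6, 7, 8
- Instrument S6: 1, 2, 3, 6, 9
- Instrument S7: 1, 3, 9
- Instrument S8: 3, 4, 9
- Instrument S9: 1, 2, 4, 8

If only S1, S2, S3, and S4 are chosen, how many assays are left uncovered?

Union of S1, S2, S3, S4 = {1, 3, 4, 5, 7, 9, 10}.
Not covered: 2, 6, 8 — 3 assays.

3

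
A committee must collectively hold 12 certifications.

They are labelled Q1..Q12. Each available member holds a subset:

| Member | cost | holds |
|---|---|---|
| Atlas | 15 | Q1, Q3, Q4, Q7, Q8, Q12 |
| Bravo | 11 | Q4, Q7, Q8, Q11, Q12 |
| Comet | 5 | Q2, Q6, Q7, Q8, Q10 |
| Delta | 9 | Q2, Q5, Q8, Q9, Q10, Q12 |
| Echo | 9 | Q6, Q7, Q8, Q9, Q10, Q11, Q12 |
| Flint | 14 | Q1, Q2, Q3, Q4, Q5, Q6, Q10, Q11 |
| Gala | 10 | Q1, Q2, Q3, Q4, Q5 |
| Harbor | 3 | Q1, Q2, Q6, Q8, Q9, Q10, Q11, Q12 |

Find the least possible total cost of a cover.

18

Comet, Gala, Harbor together cover every certification (Comet ∪ Gala ∪ Harbor = {Q1, Q2, Q3, Q4, Q5, Q6, Q7, Q8, Q9, Q10, Q11, Q12}); total cost 5 + 10 + 3 = 18.
No covering selection has total cost below 18.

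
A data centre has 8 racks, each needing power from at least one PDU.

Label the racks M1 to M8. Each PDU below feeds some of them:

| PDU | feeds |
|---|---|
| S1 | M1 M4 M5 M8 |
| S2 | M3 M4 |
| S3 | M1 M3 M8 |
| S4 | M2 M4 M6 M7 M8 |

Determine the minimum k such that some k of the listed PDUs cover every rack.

3

Take {S1, S2, S4}. Their union is {M1, M2, M3, M4, M5, M6, M7, M8}, which is all 8 racks.
Only S4 contains M2, so S4 is forced; the remaining 3 racks need at least 2 more PDUs (each remaining PDU adds at most 2) — so at least 3 PDUs are needed, and 3 is optimal.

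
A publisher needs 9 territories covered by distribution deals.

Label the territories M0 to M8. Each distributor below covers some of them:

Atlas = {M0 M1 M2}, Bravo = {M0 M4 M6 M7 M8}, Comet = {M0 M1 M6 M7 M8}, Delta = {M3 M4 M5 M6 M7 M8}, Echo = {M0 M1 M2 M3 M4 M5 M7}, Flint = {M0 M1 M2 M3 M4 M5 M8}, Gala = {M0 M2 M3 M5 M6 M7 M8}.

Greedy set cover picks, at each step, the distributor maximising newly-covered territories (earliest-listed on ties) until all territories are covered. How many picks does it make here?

Greedy: pick Echo (covers 7 new) → pick Bravo (covers 2 new). Total picks: 2.

2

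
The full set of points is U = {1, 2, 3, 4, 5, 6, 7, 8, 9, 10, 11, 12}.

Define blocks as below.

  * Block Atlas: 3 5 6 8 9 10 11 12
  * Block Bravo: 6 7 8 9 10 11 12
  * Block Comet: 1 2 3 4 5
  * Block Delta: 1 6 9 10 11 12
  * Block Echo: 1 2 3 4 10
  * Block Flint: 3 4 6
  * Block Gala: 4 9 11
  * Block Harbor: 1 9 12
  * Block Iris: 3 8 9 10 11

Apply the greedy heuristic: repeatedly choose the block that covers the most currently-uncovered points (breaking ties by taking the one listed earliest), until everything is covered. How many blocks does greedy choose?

3

Greedy: pick Atlas (covers 8 new) → pick Comet (covers 3 new) → pick Bravo (covers 1 new). Total picks: 3.
(The true minimum cover uses only 2 blocks, so greedy is not optimal here.)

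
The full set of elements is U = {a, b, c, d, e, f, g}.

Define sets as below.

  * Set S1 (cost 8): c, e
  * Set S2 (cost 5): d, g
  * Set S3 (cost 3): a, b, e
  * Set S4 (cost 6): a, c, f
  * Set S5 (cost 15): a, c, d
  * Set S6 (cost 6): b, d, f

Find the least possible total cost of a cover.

S2, S3, S4 together cover every element (S2 ∪ S3 ∪ S4 = {a, b, c, d, e, f, g}); total cost 5 + 3 + 6 = 14.
No covering selection has total cost below 14.

14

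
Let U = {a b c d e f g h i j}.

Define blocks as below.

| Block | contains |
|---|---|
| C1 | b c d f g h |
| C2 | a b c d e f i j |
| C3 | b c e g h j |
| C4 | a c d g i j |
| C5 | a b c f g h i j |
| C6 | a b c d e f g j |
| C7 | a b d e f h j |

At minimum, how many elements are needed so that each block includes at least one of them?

2

T = {a, g} meets every block (each contains at least one member of T), and |T| = 2.
No single element lies in every block, so at least 2 are needed and 2 is optimal.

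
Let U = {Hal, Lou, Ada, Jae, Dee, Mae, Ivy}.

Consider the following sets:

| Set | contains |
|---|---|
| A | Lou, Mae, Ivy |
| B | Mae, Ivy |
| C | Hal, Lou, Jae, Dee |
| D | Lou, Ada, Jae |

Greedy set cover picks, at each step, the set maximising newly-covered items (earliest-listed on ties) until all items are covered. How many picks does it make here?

Greedy: pick C (covers 4 new) → pick A (covers 2 new) → pick D (covers 1 new). Total picks: 3.

3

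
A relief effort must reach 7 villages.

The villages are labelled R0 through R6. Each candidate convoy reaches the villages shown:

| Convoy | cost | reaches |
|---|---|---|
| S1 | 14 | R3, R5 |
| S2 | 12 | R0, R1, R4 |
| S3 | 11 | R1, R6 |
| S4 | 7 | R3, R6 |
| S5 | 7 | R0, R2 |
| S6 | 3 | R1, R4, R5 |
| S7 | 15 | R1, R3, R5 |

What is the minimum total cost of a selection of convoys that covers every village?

17

S4, S5, S6 together cover every village (S4 ∪ S5 ∪ S6 = {R0, R1, R2, R3, R4, R5, R6}); total cost 7 + 7 + 3 = 17.
No covering selection has total cost below 17.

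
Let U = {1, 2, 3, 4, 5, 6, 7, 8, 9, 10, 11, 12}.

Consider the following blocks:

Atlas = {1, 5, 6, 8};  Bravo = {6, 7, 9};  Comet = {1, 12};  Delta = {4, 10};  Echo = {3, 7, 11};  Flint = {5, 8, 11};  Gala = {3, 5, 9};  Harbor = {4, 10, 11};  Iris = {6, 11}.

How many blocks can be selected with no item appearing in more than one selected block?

4

Bravo, Comet, Delta, Flint are pairwise disjoint (Bravo={6,7,9}; Comet={1,12}; Delta={4,10}; Flint={5,8,11}).
Every remaining block overlaps one of these, and no 5 of the listed blocks are pairwise disjoint, so 4 is the maximum.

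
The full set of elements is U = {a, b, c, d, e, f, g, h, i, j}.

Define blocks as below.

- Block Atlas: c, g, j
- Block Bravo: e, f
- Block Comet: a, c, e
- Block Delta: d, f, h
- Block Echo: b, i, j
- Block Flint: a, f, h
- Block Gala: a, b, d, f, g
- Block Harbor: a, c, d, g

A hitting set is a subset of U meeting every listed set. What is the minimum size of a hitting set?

T = {c, f, i} meets every block (each contains at least one member of T), and |T| = 3.
The blocks Bravo, Echo, Harbor are pairwise disjoint, so any hitting set needs a separate element for each — at least 3. Hence 3 is optimal.

3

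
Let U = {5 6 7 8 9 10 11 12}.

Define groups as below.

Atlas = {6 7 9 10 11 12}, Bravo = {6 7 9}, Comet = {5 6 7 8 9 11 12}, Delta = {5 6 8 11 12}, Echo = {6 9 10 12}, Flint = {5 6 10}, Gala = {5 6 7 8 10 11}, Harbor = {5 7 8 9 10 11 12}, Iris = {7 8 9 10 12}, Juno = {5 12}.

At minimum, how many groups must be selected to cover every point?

2

Take {Atlas, Harbor}. Their union is {5, 6, 7, 8, 9, 10, 11, 12}, which is all 8 points.
No single group has all 8 points (the largest, Comet, has 7), so 2 is optimal.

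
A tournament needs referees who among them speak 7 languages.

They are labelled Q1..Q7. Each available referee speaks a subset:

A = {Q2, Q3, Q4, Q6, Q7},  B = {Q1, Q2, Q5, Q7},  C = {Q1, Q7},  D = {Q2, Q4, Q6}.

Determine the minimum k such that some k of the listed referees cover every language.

A and B together: A ∪ B = {Q1, Q2, Q3, Q4, Q5, Q6, Q7} — every language is covered.
No single referee has all 7 languages (the largest, A, has 5), so 2 is optimal.

2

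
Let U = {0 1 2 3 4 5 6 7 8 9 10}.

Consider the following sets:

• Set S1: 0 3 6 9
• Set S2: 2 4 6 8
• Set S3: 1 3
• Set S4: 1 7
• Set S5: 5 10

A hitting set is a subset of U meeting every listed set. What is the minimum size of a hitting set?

H = {1, 5, 6} meets every set (each contains at least one member of H), and |H| = 3.
The sets S1, S4, S5 are pairwise disjoint, so any hitting set needs a separate element for each — at least 3. Hence 3 is optimal.

3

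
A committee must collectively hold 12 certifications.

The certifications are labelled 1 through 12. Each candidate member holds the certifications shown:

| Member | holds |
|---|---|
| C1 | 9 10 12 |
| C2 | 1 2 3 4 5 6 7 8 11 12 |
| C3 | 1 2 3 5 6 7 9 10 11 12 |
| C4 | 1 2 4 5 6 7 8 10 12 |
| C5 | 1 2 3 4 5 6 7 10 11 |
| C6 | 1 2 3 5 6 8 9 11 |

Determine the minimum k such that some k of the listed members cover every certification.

2

Take {C4, C6}. Their union is {1, 2, 3, 4, 5, 6, 7, 8, 9, 10, 11, 12}, which is all 12 certifications.
No single member has all 12 certifications (the largest, C2, has 10), so 2 is optimal.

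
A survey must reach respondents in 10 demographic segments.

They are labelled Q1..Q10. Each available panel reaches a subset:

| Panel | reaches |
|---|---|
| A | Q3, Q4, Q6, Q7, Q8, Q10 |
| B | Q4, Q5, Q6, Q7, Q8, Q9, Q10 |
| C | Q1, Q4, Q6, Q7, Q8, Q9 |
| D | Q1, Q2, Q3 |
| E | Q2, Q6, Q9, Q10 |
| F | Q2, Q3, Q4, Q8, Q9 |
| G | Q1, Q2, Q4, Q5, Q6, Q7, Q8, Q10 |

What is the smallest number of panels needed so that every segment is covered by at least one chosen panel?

Take {B, D}. Their union is {Q1, Q2, Q3, Q4, Q5, Q6, Q7, Q8, Q9, Q10}, which is all 10 segments.
No single panel has all 10 segments (the largest, G, has 8), so 2 is optimal.

2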